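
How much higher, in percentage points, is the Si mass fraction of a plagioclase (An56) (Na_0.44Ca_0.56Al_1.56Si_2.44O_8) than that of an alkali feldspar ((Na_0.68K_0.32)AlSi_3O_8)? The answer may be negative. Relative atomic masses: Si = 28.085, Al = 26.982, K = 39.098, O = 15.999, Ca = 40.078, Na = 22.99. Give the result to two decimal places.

-6.24 percentage points

First mineral: 68.527 g Si in 271.171 g formula = 25.27 wt% Si.
Second mineral: 84.255 g Si in 267.374 g formula = 31.51 wt% Si.
25.27% − 31.51% gives a difference of -6.24 percentage points.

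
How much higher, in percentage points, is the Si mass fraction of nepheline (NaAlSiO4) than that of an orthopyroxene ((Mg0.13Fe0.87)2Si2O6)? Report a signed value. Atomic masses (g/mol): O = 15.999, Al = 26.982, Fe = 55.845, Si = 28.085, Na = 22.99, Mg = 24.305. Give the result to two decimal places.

-2.20 percentage points

First mineral: 28.085 g Si in 142.053 g formula = 19.77 wt% Si.
Second mineral: 56.170 g Si in 255.654 g formula = 21.97 wt% Si.
19.77% − 21.97% gives a difference of -2.20 percentage points.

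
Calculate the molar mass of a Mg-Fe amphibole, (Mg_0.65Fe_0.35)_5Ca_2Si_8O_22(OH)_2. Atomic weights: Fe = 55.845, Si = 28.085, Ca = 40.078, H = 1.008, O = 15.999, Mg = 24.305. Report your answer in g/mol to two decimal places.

M = 3.25·24.305 + 1.75·55.845 + 2·40.078 + 8·28.085 + 24·15.999 + 2·1.008

867.55 g/mol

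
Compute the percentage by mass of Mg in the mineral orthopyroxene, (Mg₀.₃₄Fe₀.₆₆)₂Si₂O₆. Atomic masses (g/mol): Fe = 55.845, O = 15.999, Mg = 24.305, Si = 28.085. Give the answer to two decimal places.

M((Mg₀.₃₄Fe₀.₆₆)₂Si₂O₆) = 242.407 g/mol.
Mg contributes 0.68 × 24.305 = 16.527 g per mole.
16.527/242.407 = 0.0682 → 6.82%.

6.82 mass %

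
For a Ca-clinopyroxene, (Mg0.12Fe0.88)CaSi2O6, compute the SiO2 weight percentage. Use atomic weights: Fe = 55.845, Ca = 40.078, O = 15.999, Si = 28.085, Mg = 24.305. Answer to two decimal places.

Molar mass of (Mg0.12Fe0.88)CaSi2O6 = 0.12*24.305 + 0.88*55.845 + 1*40.078 + 2*28.085 + 6*15.999 = 244.302 g/mol.
Each formula unit contains 2 Si, equivalent to 2/1 = 2.0000 mol SiO2.
M(SiO2) = 1×28.085 + 2×15.999 = 60.083 g/mol.
Mass of SiO2 per formula unit = 2.0000 × 60.083 = 120.166 g.
SiO2 wt% = 120.166 / 244.302 × 100 = 49.19%.

49.19 wt%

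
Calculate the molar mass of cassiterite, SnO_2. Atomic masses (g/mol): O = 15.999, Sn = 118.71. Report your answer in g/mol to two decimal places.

The formula mass is the sum 1×118.71 + 2×15.999.

150.71 g/mol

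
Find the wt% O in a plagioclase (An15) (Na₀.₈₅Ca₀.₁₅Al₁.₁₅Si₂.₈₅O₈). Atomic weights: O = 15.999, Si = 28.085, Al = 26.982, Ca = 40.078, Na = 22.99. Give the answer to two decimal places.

Molar mass of Na₀.₈₅Ca₀.₁₅Al₁.₁₅Si₂.₈₅O₈: 0.85*22.99 + 0.15*40.078 + 1.15*26.982 + 2.85*28.085 + 8*15.999 = 264.617 g/mol.
Mass of O per formula unit: 8 × 15.999 = 127.992 g.
Weight fraction O = 127.992 / 264.617 = 0.4837.

48.37 weight percent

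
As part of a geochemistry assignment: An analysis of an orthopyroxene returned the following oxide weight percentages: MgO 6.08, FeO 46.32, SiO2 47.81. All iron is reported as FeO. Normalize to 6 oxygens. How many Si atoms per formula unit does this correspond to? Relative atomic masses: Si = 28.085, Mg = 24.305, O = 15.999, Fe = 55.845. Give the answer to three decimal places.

2.000 Si apfu

6.08 wt% MgO ÷ 40.304 g/mol = 0.15085 mol, giving 0.15085 Mg and 0.15085 O.
46.32 wt% FeO ÷ 71.844 g/mol = 0.64473 mol, giving 0.64473 Fe and 0.64473 O.
47.81 wt% SiO2 ÷ 60.083 g/mol = 0.79573 mol, giving 0.79573 Si and 1.59146 O.
Oxygen sums to 2.38704; scaling by 6/2.38704 = 2.51357 puts the formula on 6 O.
Si: 0.79573 × 2.51357 = 2.000 atoms per formula unit.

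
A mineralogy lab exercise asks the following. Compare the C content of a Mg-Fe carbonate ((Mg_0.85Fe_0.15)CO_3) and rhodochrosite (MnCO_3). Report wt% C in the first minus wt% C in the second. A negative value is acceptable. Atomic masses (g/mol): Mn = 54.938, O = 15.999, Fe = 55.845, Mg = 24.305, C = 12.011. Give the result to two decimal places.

C in (Mg_0.85Fe_0.15)CO_3: molar mass 89.044 g/mol; 1×12.011 = 12.011 g → 13.49 wt%.
C in MnCO_3: molar mass 114.946 g/mol; 1×12.011 = 12.011 g → 10.45 wt%.
Difference = 13.49 − 10.45 = 3.04 percentage points.

3.04 percentage points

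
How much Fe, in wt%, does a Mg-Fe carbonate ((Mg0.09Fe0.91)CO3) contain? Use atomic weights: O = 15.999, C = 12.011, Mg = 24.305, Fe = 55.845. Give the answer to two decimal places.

44.97 wt%

Formula mass = 0.09·24.305 + 0.91·55.845 + 1·12.011 + 3·15.999 = 113.014 g/mol, of which 50.819 g is Fe.
So Fe makes up 50.819/113.014 = 0.4497 of the mass, i.e. 44.97%.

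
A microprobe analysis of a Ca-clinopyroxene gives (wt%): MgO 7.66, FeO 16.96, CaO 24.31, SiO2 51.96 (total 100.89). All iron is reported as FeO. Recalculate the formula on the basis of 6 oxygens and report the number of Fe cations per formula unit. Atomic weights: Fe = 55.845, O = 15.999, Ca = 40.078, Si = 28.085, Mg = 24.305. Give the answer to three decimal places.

MgO: 7.66/40.304 = 0.19006 mol → 0.19006 mol Mg, 0.19006 mol O.
FeO: 16.96/71.844 = 0.23607 mol → 0.23607 mol Fe, 0.23607 mol O.
CaO: 24.31/56.077 = 0.43351 mol → 0.43351 mol Ca, 0.43351 mol O.
SiO2: 51.96/60.083 = 0.86480 mol → 0.86480 mol Si, 1.72960 mol O.
Total oxygen = 2.58924 mol. Normalization factor = 6/2.58924 = 2.31728.
Fe per 6 O = 0.23607 × 2.31728 = 0.547.

0.547 Fe apfu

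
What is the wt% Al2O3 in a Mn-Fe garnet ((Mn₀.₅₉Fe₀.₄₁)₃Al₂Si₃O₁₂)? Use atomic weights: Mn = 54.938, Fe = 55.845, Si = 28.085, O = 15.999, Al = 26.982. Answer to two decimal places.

M((Mn₀.₅₉Fe₀.₄₁)₃Al₂Si₃O₁₂) = 496.137 g/mol; M(Al2O3) = 101.961 g/mol.
Moles Al2O3 per formula unit = 2 Al ÷ 2 = 1.0000.
Al2O3 fraction = (1.0000 × 101.961) / 496.137 = 101.961/496.137 = 0.2055.

20.55 wt%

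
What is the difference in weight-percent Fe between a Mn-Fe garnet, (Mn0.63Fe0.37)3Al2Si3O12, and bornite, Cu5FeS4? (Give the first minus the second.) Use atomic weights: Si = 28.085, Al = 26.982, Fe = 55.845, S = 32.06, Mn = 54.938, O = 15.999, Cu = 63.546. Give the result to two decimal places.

M((Mn0.63Fe0.37)3Al2Si3O12) = 496.028 g/mol, so wt% Fe = 61.988/496.028 × 100 = 12.50%.
M(Cu5FeS4) = 501.815 g/mol, so wt% Fe = 55.845/501.815 × 100 = 11.13%.
12.50 − 11.13 = 1.37 pp.

1.37 percentage points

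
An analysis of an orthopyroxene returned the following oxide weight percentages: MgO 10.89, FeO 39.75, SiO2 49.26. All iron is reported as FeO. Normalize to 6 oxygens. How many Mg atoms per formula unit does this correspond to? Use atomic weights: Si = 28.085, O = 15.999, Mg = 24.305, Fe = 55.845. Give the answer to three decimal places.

0.658 Mg apfu

10.89 wt% MgO ÷ 40.304 g/mol = 0.27020 mol, giving 0.27020 Mg and 0.27020 O.
39.75 wt% FeO ÷ 71.844 g/mol = 0.55328 mol, giving 0.55328 Fe and 0.55328 O.
49.26 wt% SiO2 ÷ 60.083 g/mol = 0.81987 mol, giving 0.81987 Si and 1.63974 O.
Oxygen sums to 2.46322; scaling by 6/2.46322 = 2.43584 puts the formula on 6 O.
Mg: 0.27020 × 2.43584 = 0.658 atoms per formula unit.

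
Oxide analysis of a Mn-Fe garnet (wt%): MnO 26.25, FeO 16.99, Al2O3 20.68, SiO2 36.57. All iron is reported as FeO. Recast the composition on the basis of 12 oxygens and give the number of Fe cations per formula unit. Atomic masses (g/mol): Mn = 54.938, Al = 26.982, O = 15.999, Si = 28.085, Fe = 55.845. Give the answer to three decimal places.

26.25 wt% MnO ÷ 70.937 g/mol = 0.37005 mol, giving 0.37005 Mn and 0.37005 O.
16.99 wt% FeO ÷ 71.844 g/mol = 0.23648 mol, giving 0.23648 Fe and 0.23648 O.
20.68 wt% Al2O3 ÷ 101.961 g/mol = 0.20282 mol, giving 0.40564 Al and 0.60846 O.
36.57 wt% SiO2 ÷ 60.083 g/mol = 0.60866 mol, giving 0.60866 Si and 1.21732 O.
Oxygen sums to 2.43231; scaling by 12/2.43231 = 4.93358 puts the formula on 12 O.
Fe: 0.23648 × 4.93358 = 1.167 atoms per formula unit.

1.167 Fe apfu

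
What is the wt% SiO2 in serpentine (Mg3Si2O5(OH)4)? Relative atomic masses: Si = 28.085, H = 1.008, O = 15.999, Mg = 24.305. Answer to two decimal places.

M(Mg3Si2O5(OH)4) = 277.108 g/mol; M(SiO2) = 60.083 g/mol.
Moles SiO2 per formula unit = 2 Si ÷ 1 = 2.0000.
SiO2 fraction = (2.0000 × 60.083) / 277.108 = 120.166/277.108 = 0.4336.

43.36 wt%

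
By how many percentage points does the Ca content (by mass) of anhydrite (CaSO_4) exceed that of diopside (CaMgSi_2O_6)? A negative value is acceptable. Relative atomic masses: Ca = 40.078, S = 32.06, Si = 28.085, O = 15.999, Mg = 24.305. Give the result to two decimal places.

Ca in CaSO_4: molar mass 136.134 g/mol; 1×40.078 = 40.078 g → 29.44 wt%.
Ca in CaMgSi_2O_6: molar mass 216.547 g/mol; 1×40.078 = 40.078 g → 18.51 wt%.
Difference = 29.44 − 18.51 = 10.93 percentage points.

10.93 percentage points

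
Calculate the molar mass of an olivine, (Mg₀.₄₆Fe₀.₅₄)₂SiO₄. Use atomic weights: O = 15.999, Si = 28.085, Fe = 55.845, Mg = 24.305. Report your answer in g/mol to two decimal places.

Mg: 0.92 × 24.305 = 22.3606
Fe: 1.08 × 55.845 = 60.3126
Si: 1 × 28.085 = 28.0850
O: 4 × 15.999 = 63.9960
Summing the contributions gives the formula mass.

174.75 g/mol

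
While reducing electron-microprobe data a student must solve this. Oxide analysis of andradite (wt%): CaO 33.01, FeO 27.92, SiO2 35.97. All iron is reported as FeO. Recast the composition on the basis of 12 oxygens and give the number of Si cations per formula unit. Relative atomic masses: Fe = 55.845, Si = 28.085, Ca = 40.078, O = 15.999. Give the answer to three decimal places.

CaO: 33.01/56.077 = 0.58865 mol → 0.58865 mol Ca, 0.58865 mol O.
FeO: 27.92/71.844 = 0.38862 mol → 0.38862 mol Fe, 0.38862 mol O.
SiO2: 35.97/60.083 = 0.59867 mol → 0.59867 mol Si, 1.19734 mol O.
Total oxygen = 2.17461 mol. Normalization factor = 12/2.17461 = 5.51823.
Si per 12 O = 0.59867 × 5.51823 = 3.304.

3.304 Si apfu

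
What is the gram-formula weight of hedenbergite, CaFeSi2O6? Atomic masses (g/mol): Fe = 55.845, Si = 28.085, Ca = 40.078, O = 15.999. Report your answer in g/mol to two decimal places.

248.09 g/mol

M = 1(40.078) + 1(55.845) + 2(28.085) + 6(15.999)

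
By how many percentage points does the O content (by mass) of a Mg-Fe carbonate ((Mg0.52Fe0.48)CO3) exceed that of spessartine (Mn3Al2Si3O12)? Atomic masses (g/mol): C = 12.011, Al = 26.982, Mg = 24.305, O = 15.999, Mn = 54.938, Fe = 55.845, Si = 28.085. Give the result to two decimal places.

9.48 percentage points

O in (Mg0.52Fe0.48)CO3: molar mass 99.452 g/mol; 3×15.999 = 47.997 g → 48.26 wt%.
O in Mn3Al2Si3O12: molar mass 495.021 g/mol; 12×15.999 = 191.988 g → 38.78 wt%.
Difference = 48.26 − 38.78 = 9.48 percentage points.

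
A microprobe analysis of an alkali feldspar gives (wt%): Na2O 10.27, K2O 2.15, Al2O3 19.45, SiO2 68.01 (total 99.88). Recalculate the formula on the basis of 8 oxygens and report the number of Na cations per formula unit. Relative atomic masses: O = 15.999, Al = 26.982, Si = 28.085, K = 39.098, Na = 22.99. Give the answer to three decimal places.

10.27 wt% Na2O ÷ 61.979 g/mol = 0.16570 mol, giving 0.33140 Na and 0.16570 O.
2.15 wt% K2O ÷ 94.195 g/mol = 0.02282 mol, giving 0.04564 K and 0.02282 O.
19.45 wt% Al2O3 ÷ 101.961 g/mol = 0.19076 mol, giving 0.38152 Al and 0.57228 O.
68.01 wt% SiO2 ÷ 60.083 g/mol = 1.13193 mol, giving 1.13193 Si and 2.26386 O.
Oxygen sums to 3.02466; scaling by 8/3.02466 = 2.64493 puts the formula on 8 O.
Na: 0.33140 × 2.64493 = 0.877 atoms per formula unit.

0.877 Na apfu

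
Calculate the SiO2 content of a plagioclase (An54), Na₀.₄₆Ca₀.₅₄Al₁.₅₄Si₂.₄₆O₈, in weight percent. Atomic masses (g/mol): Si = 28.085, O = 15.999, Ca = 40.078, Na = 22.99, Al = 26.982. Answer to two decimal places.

M(Na₀.₄₆Ca₀.₅₄Al₁.₅₄Si₂.₄₆O₈) = 270.851 g/mol; M(SiO2) = 60.083 g/mol.
Moles SiO2 per formula unit = 2.46 Si ÷ 1 = 2.4600.
SiO2 fraction = (2.4600 × 60.083) / 270.851 = 147.804/270.851 = 0.5457.

54.57 wt%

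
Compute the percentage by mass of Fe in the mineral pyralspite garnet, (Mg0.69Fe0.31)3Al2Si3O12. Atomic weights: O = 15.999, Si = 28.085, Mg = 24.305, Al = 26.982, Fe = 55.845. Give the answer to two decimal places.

12.01 mass %

Formula mass = 2.07×24.305 + 0.93×55.845 + 2×26.982 + 3×28.085 + 12×15.999 = 432.454 g/mol, of which 51.936 g is Fe.
So Fe makes up 51.936/432.454 = 0.1201 of the mass, i.e. 12.01%.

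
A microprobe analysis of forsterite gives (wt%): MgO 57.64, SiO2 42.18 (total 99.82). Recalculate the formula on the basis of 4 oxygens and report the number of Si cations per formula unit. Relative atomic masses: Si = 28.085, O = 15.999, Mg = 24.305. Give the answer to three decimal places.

0.991 Si apfu

57.64 wt% MgO ÷ 40.304 g/mol = 1.43013 mol, giving 1.43013 Mg and 1.43013 O.
42.18 wt% SiO2 ÷ 60.083 g/mol = 0.70203 mol, giving 0.70203 Si and 1.40406 O.
Oxygen sums to 2.83419; scaling by 4/2.83419 = 1.41134 puts the formula on 4 O.
Si: 0.70203 × 1.41134 = 0.991 atoms per formula unit.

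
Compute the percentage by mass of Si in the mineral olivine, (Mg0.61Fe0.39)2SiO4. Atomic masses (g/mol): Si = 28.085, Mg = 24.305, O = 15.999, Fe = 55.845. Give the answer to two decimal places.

M((Mg0.61Fe0.39)2SiO4) = 165.292 g/mol.
Si contributes 1 × 28.085 = 28.085 g per mole.
28.085/165.292 = 0.1699 → 16.99%.

16.99 mass %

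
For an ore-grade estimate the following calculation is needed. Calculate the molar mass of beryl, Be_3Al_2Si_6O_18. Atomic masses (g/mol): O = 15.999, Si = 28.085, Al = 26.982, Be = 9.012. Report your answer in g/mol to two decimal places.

M = 3*9.012 + 2*26.982 + 6*28.085 + 18*15.999

537.49 g/mol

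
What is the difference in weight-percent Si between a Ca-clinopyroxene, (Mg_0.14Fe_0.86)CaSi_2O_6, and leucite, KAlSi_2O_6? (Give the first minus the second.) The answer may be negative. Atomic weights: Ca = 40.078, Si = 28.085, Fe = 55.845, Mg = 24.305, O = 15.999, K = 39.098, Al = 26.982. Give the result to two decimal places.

First mineral: 56.170 g Si in 243.671 g formula = 23.05 wt% Si.
Second mineral: 56.170 g Si in 218.244 g formula = 25.74 wt% Si.
23.05% − 25.74% gives a difference of -2.69 percentage points.

-2.69 percentage points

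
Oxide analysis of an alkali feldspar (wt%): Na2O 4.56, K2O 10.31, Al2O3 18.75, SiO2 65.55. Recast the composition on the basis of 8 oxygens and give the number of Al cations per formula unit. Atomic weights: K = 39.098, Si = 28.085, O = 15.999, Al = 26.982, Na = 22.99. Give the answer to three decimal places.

1.009 Al apfu

Na2O: 4.56/61.979 = 0.07357 mol → 0.14714 mol Na, 0.07357 mol O.
K2O: 10.31/94.195 = 0.10945 mol → 0.21890 mol K, 0.10945 mol O.
Al2O3: 18.75/101.961 = 0.18389 mol → 0.36778 mol Al, 0.55167 mol O.
SiO2: 65.55/60.083 = 1.09099 mol → 1.09099 mol Si, 2.18198 mol O.
Total oxygen = 2.91667 mol. Normalization factor = 8/2.91667 = 2.74285.
Al per 8 O = 0.36778 × 2.74285 = 1.009.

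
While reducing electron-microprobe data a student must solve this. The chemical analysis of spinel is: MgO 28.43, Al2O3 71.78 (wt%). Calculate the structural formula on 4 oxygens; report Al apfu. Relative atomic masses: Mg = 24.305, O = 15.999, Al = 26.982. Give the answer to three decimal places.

1.999 Al apfu

MgO (M=40.304): mol = 0.70539; Mg = 0.70539, O = 0.70539.
Al2O3 (M=101.961): mol = 0.70399; Al = 1.40798, O = 2.11197.
ΣO = 2.81736; factor = 4/ΣO = 1.41977.
Al apfu = 1.40798 × 1.41977 = 1.999.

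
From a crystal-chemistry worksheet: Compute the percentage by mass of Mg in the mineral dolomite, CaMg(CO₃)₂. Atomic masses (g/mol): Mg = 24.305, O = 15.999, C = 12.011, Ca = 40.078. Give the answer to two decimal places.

M(CaMg(CO₃)₂) = 184.399 g/mol.
Mg contributes 1 × 24.305 = 24.305 g per mole.
24.305/184.399 = 0.1318 → 13.18%.

13.18 mass %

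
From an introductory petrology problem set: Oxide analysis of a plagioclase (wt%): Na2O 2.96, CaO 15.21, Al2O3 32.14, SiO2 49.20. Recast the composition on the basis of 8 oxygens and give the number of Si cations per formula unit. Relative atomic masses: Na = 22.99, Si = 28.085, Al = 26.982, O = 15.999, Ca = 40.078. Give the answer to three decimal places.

2.96 wt% Na2O ÷ 61.979 g/mol = 0.04776 mol, giving 0.09552 Na and 0.04776 O.
15.21 wt% CaO ÷ 56.077 g/mol = 0.27123 mol, giving 0.27123 Ca and 0.27123 O.
32.14 wt% Al2O3 ÷ 101.961 g/mol = 0.31522 mol, giving 0.63044 Al and 0.94566 O.
49.20 wt% SiO2 ÷ 60.083 g/mol = 0.81887 mol, giving 0.81887 Si and 1.63774 O.
Oxygen sums to 2.90239; scaling by 8/2.90239 = 2.75635 puts the formula on 8 O.
Si: 0.81887 × 2.75635 = 2.257 atoms per formula unit.

2.257 Si apfu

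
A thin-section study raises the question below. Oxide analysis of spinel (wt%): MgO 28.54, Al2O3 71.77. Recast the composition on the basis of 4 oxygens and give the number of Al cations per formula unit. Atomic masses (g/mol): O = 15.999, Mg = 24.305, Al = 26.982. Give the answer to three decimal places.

MgO (M=40.304): mol = 0.70812; Mg = 0.70812, O = 0.70812.
Al2O3 (M=101.961): mol = 0.70390; Al = 1.40780, O = 2.11170.
ΣO = 2.81982; factor = 4/ΣO = 1.41853.
Al apfu = 1.40780 × 1.41853 = 1.997.

1.997 Al apfu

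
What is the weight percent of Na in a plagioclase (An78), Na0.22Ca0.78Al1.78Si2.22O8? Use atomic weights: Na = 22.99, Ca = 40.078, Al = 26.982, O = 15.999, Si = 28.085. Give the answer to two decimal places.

Molar mass of Na0.22Ca0.78Al1.78Si2.22O8: 0.22×22.99 + 0.78×40.078 + 1.78×26.982 + 2.22×28.085 + 8×15.999 = 274.687 g/mol.
Mass of Na per formula unit: 0.22 × 22.99 = 5.058 g.
Weight fraction Na = 5.058 / 274.687 = 0.0184.

1.84 wt%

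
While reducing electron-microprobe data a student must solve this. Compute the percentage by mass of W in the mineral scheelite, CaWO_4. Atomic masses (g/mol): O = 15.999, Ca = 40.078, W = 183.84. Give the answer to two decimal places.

Molar mass of CaWO_4: 1*40.078 + 1*183.84 + 4*15.999 = 287.914 g/mol.
Mass of W per formula unit: 1 × 183.84 = 183.840 g.
Weight fraction W = 183.840 / 287.914 = 0.6385.

63.85 wt%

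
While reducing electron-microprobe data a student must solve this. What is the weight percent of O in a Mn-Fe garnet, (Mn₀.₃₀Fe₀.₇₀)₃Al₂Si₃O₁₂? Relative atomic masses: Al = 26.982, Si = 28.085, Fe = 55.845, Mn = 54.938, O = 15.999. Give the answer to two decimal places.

Formula mass = 0.90*54.938 + 2.10*55.845 + 2*26.982 + 3*28.085 + 12*15.999 = 496.926 g/mol, of which 191.988 g is O.
So O makes up 191.988/496.926 = 0.3864 of the mass, i.e. 38.64%.

38.64 weight percent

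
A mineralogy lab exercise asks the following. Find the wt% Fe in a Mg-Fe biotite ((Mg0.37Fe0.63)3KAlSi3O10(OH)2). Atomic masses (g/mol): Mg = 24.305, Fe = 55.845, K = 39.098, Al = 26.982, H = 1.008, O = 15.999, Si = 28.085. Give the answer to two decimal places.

22.13 mass %

Formula mass = 1.11×24.305 + 1.89×55.845 + 1×39.098 + 1×26.982 + 3×28.085 + 12×15.999 + 2×1.008 = 476.865 g/mol, of which 105.547 g is Fe.
So Fe makes up 105.547/476.865 = 0.2213 of the mass, i.e. 22.13%.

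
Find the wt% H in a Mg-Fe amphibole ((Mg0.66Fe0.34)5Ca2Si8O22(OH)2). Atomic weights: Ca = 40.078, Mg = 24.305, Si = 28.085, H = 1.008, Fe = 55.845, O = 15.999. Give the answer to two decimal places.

0.23 mass %

M((Mg0.66Fe0.34)5Ca2Si8O22(OH)2) = 865.971 g/mol.
H contributes 2 × 1.008 = 2.016 g per mole.
2.016/865.971 = 0.0023 → 0.23%.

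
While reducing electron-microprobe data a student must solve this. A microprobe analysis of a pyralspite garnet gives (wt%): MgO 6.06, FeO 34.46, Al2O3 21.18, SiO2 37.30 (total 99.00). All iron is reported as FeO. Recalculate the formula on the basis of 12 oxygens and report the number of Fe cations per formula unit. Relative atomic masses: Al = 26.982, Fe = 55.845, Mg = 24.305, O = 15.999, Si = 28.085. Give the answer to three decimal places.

2.307 Fe apfu

MgO (M=40.304): mol = 0.15036; Mg = 0.15036, O = 0.15036.
FeO (M=71.844): mol = 0.47965; Fe = 0.47965, O = 0.47965.
Al2O3 (M=101.961): mol = 0.20773; Al = 0.41546, O = 0.62319.
SiO2 (M=60.083): mol = 0.62081; Si = 0.62081, O = 1.24162.
ΣO = 2.49482; factor = 12/ΣO = 4.80997.
Fe apfu = 0.47965 × 4.80997 = 2.307.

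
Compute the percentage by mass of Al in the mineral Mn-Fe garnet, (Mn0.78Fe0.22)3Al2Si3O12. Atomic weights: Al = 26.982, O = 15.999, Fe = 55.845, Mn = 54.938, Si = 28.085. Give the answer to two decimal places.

10.89 mass %

M((Mn0.78Fe0.22)3Al2Si3O12) = 495.620 g/mol.
Al contributes 2 × 26.982 = 53.964 g per mole.
53.964/495.620 = 0.1089 → 10.89%.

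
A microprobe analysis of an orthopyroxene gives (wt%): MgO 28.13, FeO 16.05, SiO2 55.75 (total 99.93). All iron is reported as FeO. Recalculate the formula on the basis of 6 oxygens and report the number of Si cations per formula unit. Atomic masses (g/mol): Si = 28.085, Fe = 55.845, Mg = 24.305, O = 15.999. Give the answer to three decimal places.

2.005 Si apfu

MgO: 28.13/40.304 = 0.69795 mol → 0.69795 mol Mg, 0.69795 mol O.
FeO: 16.05/71.844 = 0.22340 mol → 0.22340 mol Fe, 0.22340 mol O.
SiO2: 55.75/60.083 = 0.92788 mol → 0.92788 mol Si, 1.85576 mol O.
Total oxygen = 2.77711 mol. Normalization factor = 6/2.77711 = 2.16052.
Si per 6 O = 0.92788 × 2.16052 = 2.005.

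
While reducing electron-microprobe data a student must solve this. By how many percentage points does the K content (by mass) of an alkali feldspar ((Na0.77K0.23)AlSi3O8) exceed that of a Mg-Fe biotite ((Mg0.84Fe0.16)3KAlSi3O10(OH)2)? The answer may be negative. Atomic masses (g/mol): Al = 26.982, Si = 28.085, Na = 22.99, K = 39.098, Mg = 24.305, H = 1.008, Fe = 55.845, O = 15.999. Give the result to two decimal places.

K in (Na0.77K0.23)AlSi3O8: molar mass 265.924 g/mol; 0.23×39.098 = 8.993 g → 3.38 wt%.
K in (Mg0.84Fe0.16)3KAlSi3O10(OH)2: molar mass 432.393 g/mol; 1×39.098 = 39.098 g → 9.04 wt%.
Difference = 3.38 − 9.04 = -5.66 percentage points.

-5.66 percentage points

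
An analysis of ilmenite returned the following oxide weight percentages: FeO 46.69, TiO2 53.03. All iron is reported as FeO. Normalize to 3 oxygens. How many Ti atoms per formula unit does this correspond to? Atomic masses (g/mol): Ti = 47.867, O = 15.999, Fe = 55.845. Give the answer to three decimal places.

FeO (M=71.844): mol = 0.64988; Fe = 0.64988, O = 0.64988.
TiO2 (M=79.865): mol = 0.66400; Ti = 0.66400, O = 1.32800.
ΣO = 1.97788; factor = 3/ΣO = 1.51678.
Ti apfu = 0.66400 × 1.51678 = 1.007.

1.007 Ti apfu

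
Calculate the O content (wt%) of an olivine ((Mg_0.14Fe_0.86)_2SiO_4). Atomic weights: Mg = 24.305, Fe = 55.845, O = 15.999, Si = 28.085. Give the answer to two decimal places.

Formula mass = 0.28*24.305 + 1.72*55.845 + 1*28.085 + 4*15.999 = 194.940 g/mol, of which 63.996 g is O.
So O makes up 63.996/194.940 = 0.3283 of the mass, i.e. 32.83%.

32.83 wt%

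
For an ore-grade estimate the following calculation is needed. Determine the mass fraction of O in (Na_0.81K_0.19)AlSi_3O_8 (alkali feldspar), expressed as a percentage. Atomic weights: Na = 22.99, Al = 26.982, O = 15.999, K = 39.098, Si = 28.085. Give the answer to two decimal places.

48.25 mass %

Formula mass = 0.81×22.99 + 0.19×39.098 + 1×26.982 + 3×28.085 + 8×15.999 = 265.280 g/mol, of which 127.992 g is O.
So O makes up 127.992/265.280 = 0.4825 of the mass, i.e. 48.25%.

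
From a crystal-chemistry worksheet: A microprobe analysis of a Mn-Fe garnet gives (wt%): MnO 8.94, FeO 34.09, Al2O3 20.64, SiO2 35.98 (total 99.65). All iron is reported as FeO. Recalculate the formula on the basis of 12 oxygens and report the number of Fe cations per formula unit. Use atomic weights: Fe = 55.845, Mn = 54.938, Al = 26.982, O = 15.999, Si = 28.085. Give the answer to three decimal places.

2.367 Fe apfu

MnO: 8.94/70.937 = 0.12603 mol → 0.12603 mol Mn, 0.12603 mol O.
FeO: 34.09/71.844 = 0.47450 mol → 0.47450 mol Fe, 0.47450 mol O.
Al2O3: 20.64/101.961 = 0.20243 mol → 0.40486 mol Al, 0.60729 mol O.
SiO2: 35.98/60.083 = 0.59884 mol → 0.59884 mol Si, 1.19768 mol O.
Total oxygen = 2.40550 mol. Normalization factor = 12/2.40550 = 4.98857.
Fe per 12 O = 0.47450 × 4.98857 = 2.367.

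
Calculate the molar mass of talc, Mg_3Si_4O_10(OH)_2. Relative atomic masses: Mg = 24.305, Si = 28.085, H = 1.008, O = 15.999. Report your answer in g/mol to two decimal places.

M = 3(24.305) + 4(28.085) + 12(15.999) + 2(1.008)

379.26 g/mol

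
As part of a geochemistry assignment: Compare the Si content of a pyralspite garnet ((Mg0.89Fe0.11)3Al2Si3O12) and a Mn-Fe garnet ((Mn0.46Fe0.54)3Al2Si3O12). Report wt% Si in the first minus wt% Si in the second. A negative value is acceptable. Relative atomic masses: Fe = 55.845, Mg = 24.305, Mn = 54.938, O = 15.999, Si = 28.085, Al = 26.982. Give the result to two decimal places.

3.40 percentage points

First mineral: 84.255 g Si in 413.530 g formula = 20.37 wt% Si.
Second mineral: 84.255 g Si in 496.490 g formula = 16.97 wt% Si.
20.37% − 16.97% gives a difference of 3.40 percentage points.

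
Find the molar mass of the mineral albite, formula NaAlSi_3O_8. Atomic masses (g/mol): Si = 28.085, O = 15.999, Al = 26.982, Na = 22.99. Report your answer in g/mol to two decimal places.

The formula mass is the sum 1·22.99 + 1·26.982 + 3·28.085 + 8·15.999.

262.22 g/mol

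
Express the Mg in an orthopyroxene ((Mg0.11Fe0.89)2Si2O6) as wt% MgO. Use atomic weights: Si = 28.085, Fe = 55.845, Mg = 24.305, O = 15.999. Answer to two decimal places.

3.45 wt%

Molar mass of (Mg0.11Fe0.89)2Si2O6 = 0.22*24.305 + 1.78*55.845 + 2*28.085 + 6*15.999 = 256.915 g/mol.
Each formula unit contains 0.22 Mg, equivalent to 0.22/1 = 0.2200 mol MgO.
M(MgO) = 1×24.305 + 1×15.999 = 40.304 g/mol.
Mass of MgO per formula unit = 0.2200 × 40.304 = 8.867 g.
MgO wt% = 8.867 / 256.915 × 100 = 3.45%.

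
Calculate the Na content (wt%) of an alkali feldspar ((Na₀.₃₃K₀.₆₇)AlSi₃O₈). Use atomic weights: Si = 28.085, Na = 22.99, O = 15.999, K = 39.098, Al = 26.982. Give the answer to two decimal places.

2.78 wt%

Formula mass = 0.33*22.99 + 0.67*39.098 + 1*26.982 + 3*28.085 + 8*15.999 = 273.011 g/mol, of which 7.587 g is Na.
So Na makes up 7.587/273.011 = 0.0278 of the mass, i.e. 2.78%.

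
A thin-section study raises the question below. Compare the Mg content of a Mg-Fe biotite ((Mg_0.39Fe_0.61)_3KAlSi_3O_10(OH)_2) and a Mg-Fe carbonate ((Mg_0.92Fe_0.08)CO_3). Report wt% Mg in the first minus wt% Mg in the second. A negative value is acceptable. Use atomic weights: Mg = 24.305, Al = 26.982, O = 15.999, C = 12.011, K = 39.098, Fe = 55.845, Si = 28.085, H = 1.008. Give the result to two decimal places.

-19.76 percentage points

M((Mg_0.39Fe_0.61)_3KAlSi_3O_10(OH)_2) = 474.972 g/mol, so wt% Mg = 28.437/474.972 × 100 = 5.99%.
M((Mg_0.92Fe_0.08)CO_3) = 86.836 g/mol, so wt% Mg = 22.361/86.836 × 100 = 25.75%.
5.99 − 25.75 = -19.76 pp.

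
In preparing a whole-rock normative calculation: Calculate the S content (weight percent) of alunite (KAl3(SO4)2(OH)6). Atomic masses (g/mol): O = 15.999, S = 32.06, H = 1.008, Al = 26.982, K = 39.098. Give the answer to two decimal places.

Formula mass = 1·39.098 + 3·26.982 + 2·32.06 + 14·15.999 + 6·1.008 = 414.198 g/mol, of which 64.120 g is S.
So S makes up 64.120/414.198 = 0.1548 of the mass, i.e. 15.48%.

15.48 weight percent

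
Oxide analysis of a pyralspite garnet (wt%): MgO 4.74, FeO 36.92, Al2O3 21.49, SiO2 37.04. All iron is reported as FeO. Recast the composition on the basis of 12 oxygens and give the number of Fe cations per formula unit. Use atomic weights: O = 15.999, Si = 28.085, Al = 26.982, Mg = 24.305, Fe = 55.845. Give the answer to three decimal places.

2.470 Fe apfu

MgO (M=40.304): mol = 0.11761; Mg = 0.11761, O = 0.11761.
FeO (M=71.844): mol = 0.51389; Fe = 0.51389, O = 0.51389.
Al2O3 (M=101.961): mol = 0.21077; Al = 0.42154, O = 0.63231.
SiO2 (M=60.083): mol = 0.61648; Si = 0.61648, O = 1.23296.
ΣO = 2.49677; factor = 12/ΣO = 4.80621.
Fe apfu = 0.51389 × 4.80621 = 2.470.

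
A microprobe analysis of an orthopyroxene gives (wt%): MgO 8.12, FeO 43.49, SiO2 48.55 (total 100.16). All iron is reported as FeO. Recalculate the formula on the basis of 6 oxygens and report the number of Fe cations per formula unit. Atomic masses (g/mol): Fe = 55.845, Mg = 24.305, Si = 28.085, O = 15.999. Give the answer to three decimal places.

1.499 Fe apfu

MgO: 8.12/40.304 = 0.20147 mol → 0.20147 mol Mg, 0.20147 mol O.
FeO: 43.49/71.844 = 0.60534 mol → 0.60534 mol Fe, 0.60534 mol O.
SiO2: 48.55/60.083 = 0.80805 mol → 0.80805 mol Si, 1.61610 mol O.
Total oxygen = 2.42291 mol. Normalization factor = 6/2.42291 = 2.47636.
Fe per 6 O = 0.60534 × 2.47636 = 1.499.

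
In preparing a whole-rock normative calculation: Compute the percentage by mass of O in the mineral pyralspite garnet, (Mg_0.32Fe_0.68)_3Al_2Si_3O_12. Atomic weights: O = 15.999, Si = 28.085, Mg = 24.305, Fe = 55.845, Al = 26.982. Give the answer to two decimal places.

41.07 wt%

Molar mass of (Mg_0.32Fe_0.68)_3Al_2Si_3O_12: 0.96×24.305 + 2.04×55.845 + 2×26.982 + 3×28.085 + 12×15.999 = 467.464 g/mol.
Mass of O per formula unit: 12 × 15.999 = 191.988 g.
Weight fraction O = 191.988 / 467.464 = 0.4107.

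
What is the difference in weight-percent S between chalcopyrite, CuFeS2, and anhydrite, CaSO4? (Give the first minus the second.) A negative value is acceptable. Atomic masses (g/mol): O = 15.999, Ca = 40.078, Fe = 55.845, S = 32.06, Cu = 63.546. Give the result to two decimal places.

M(CuFeS2) = 183.511 g/mol, so wt% S = 64.120/183.511 × 100 = 34.94%.
M(CaSO4) = 136.134 g/mol, so wt% S = 32.060/136.134 × 100 = 23.55%.
34.94 − 23.55 = 11.39 pp.

11.39 percentage points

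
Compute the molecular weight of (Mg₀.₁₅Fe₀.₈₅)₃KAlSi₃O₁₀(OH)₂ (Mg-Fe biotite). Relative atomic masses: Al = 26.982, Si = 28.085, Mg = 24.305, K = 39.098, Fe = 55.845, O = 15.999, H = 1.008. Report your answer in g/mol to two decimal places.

497.68 g/mol

The formula mass is the sum 0.45(24.305) + 2.55(55.845) + 1(39.098) + 1(26.982) + 3(28.085) + 12(15.999) + 2(1.008).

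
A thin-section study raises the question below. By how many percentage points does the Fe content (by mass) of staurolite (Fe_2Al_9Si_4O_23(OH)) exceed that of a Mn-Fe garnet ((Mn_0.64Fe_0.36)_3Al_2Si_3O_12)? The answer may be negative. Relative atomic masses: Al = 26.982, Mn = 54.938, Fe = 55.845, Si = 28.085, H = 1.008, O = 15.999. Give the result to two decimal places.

0.95 percentage points

M(Fe_2Al_9Si_4O_23(OH)) = 851.852 g/mol, so wt% Fe = 111.690/851.852 × 100 = 13.11%.
M((Mn_0.64Fe_0.36)_3Al_2Si_3O_12) = 496.001 g/mol, so wt% Fe = 60.313/496.001 × 100 = 12.16%.
13.11 − 12.16 = 0.95 pp.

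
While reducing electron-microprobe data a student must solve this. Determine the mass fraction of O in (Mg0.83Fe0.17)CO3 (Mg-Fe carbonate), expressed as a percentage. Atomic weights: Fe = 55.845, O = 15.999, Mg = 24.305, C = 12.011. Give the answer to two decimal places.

M((Mg0.83Fe0.17)CO3) = 89.675 g/mol.
O contributes 3 × 15.999 = 47.997 g per mole.
47.997/89.675 = 0.5352 → 53.52%.

53.52 mass %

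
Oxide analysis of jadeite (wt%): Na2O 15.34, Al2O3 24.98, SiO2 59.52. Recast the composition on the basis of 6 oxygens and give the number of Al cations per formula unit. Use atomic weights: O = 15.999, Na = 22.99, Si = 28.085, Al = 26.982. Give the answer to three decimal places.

Na2O (M=61.979): mol = 0.24750; Na = 0.49500, O = 0.24750.
Al2O3 (M=101.961): mol = 0.24500; Al = 0.49000, O = 0.73500.
SiO2 (M=60.083): mol = 0.99063; Si = 0.99063, O = 1.98126.
ΣO = 2.96376; factor = 6/ΣO = 2.02446.
Al apfu = 0.49000 × 2.02446 = 0.992.

0.992 Al apfu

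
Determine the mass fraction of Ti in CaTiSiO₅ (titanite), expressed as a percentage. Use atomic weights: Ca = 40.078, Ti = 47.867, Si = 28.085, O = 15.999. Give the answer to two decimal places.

24.42 mass %

Molar mass of CaTiSiO₅: 1·40.078 + 1·47.867 + 1·28.085 + 5·15.999 = 196.025 g/mol.
Mass of Ti per formula unit: 1 × 47.867 = 47.867 g.
Weight fraction Ti = 47.867 / 196.025 = 0.2442.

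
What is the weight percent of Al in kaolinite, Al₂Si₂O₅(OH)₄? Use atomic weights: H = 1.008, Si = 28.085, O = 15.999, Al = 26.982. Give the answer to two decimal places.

20.90 wt%

Molar mass of Al₂Si₂O₅(OH)₄: 2·26.982 + 2·28.085 + 9·15.999 + 4·1.008 = 258.157 g/mol.
Mass of Al per formula unit: 2 × 26.982 = 53.964 g.
Weight fraction Al = 53.964 / 258.157 = 0.2090.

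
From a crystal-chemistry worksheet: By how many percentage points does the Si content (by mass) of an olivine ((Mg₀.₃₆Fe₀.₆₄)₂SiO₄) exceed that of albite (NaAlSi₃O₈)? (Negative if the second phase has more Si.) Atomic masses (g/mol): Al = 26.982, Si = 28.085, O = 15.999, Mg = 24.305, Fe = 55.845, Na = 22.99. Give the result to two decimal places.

Si in (Mg₀.₃₆Fe₀.₆₄)₂SiO₄: molar mass 181.062 g/mol; 1×28.085 = 28.085 g → 15.51 wt%.
Si in NaAlSi₃O₈: molar mass 262.219 g/mol; 3×28.085 = 84.255 g → 32.13 wt%.
Difference = 15.51 − 32.13 = -16.62 percentage points.

-16.62 percentage points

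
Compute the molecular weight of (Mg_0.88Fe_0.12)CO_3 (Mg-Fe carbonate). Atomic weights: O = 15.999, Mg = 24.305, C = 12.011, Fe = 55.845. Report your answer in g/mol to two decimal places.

M = 0.88(24.305) + 0.12(55.845) + 1(12.011) + 3(15.999)

88.10 g/mol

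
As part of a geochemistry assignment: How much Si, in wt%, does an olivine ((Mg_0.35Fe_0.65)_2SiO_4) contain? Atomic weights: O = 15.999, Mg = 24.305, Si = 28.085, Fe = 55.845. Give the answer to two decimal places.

Formula mass = 0.70·24.305 + 1.30·55.845 + 1·28.085 + 4·15.999 = 181.693 g/mol, of which 28.085 g is Si.
So Si makes up 28.085/181.693 = 0.1546 of the mass, i.e. 15.46%.

15.46 wt%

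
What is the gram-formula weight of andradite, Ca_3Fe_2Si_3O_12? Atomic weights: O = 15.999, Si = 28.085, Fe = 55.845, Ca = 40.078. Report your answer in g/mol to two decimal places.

508.17 g/mol

The formula mass is the sum 3(40.078) + 2(55.845) + 3(28.085) + 12(15.999).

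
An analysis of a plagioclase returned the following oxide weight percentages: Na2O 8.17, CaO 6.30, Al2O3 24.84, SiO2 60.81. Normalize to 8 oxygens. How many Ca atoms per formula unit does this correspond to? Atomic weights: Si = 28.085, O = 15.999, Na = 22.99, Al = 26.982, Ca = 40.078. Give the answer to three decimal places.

Na2O (M=61.979): mol = 0.13182; Na = 0.26364, O = 0.13182.
CaO (M=56.077): mol = 0.11235; Ca = 0.11235, O = 0.11235.
Al2O3 (M=101.961): mol = 0.24362; Al = 0.48724, O = 0.73086.
SiO2 (M=60.083): mol = 1.01210; Si = 1.01210, O = 2.02420.
ΣO = 2.99923; factor = 8/ΣO = 2.66735.
Ca apfu = 0.11235 × 2.66735 = 0.300.

0.300 Ca apfu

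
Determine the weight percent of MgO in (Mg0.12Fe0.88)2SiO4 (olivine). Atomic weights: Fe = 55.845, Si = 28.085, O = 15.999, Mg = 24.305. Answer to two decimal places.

M((Mg0.12Fe0.88)2SiO4) = 196.201 g/mol; M(MgO) = 40.304 g/mol.
Moles MgO per formula unit = 0.24 Mg ÷ 1 = 0.2400.
MgO fraction = (0.2400 × 40.304) / 196.201 = 9.673/196.201 = 0.0493.

4.93 wt%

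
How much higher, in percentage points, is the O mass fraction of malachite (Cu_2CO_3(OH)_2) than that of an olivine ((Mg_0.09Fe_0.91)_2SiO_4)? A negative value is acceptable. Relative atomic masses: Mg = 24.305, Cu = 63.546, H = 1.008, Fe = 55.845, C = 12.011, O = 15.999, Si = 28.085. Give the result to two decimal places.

First mineral: 79.995 g O in 221.114 g formula = 36.18 wt% O.
Second mineral: 63.996 g O in 198.094 g formula = 32.31 wt% O.
36.18% − 32.31% gives a difference of 3.87 percentage points.

3.87 percentage points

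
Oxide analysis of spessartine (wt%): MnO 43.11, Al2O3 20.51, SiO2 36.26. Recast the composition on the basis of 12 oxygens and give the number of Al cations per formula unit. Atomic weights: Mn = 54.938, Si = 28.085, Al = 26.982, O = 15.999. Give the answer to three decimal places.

43.11 wt% MnO ÷ 70.937 g/mol = 0.60772 mol, giving 0.60772 Mn and 0.60772 O.
20.51 wt% Al2O3 ÷ 101.961 g/mol = 0.20116 mol, giving 0.40232 Al and 0.60348 O.
36.26 wt% SiO2 ÷ 60.083 g/mol = 0.60350 mol, giving 0.60350 Si and 1.20700 O.
Oxygen sums to 2.41820; scaling by 12/2.41820 = 4.96237 puts the formula on 12 O.
Al: 0.40232 × 4.96237 = 1.996 atoms per formula unit.

1.996 Al apfu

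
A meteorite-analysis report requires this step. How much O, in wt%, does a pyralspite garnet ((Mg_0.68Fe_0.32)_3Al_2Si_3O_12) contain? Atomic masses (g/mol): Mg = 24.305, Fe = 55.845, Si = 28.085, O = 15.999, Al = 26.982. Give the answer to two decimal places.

44.30 wt%

Molar mass of (Mg_0.68Fe_0.32)_3Al_2Si_3O_12: 2.04×24.305 + 0.96×55.845 + 2×26.982 + 3×28.085 + 12×15.999 = 433.400 g/mol.
Mass of O per formula unit: 12 × 15.999 = 191.988 g.
Weight fraction O = 191.988 / 433.400 = 0.4430.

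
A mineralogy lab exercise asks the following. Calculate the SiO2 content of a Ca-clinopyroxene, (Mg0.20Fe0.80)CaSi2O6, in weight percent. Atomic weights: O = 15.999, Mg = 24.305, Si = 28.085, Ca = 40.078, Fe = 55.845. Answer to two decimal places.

49.70 wt%

Formula mass = 241.779 g/mol.
2 Si → 2.0000 mol SiO2 per formula unit; M(SiO2) = 60.083, so SiO2 mass = 120.166 g.
120.166/241.779 × 100 = 49.70 wt%.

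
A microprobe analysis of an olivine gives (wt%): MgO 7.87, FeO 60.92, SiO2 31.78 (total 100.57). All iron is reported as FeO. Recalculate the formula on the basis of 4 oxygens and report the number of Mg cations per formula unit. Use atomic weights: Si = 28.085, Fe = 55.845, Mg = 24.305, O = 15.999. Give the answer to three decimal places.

MgO (M=40.304): mol = 0.19527; Mg = 0.19527, O = 0.19527.
FeO (M=71.844): mol = 0.84795; Fe = 0.84795, O = 0.84795.
SiO2 (M=60.083): mol = 0.52893; Si = 0.52893, O = 1.05786.
ΣO = 2.10108; factor = 4/ΣO = 1.90378.
Mg apfu = 0.19527 × 1.90378 = 0.372.

0.372 Mg apfu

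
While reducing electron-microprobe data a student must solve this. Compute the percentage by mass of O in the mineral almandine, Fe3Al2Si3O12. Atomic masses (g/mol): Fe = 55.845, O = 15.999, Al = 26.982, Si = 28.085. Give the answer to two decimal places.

38.57 wt%

Molar mass of Fe3Al2Si3O12: 3×55.845 + 2×26.982 + 3×28.085 + 12×15.999 = 497.742 g/mol.
Mass of O per formula unit: 12 × 15.999 = 191.988 g.
Weight fraction O = 191.988 / 497.742 = 0.3857.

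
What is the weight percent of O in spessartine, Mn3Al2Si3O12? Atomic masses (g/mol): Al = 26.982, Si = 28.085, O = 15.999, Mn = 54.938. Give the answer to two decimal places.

38.78 weight percent

Molar mass of Mn3Al2Si3O12: 3×54.938 + 2×26.982 + 3×28.085 + 12×15.999 = 495.021 g/mol.
Mass of O per formula unit: 12 × 15.999 = 191.988 g.
Weight fraction O = 191.988 / 495.021 = 0.3878.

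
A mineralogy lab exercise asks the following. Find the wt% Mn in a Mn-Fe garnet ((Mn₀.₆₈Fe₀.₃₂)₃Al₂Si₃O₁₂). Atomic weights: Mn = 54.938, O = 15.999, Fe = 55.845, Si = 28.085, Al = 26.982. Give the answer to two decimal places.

22.60 mass %

Formula mass = 2.04·54.938 + 0.96·55.845 + 2·26.982 + 3·28.085 + 12·15.999 = 495.892 g/mol, of which 112.074 g is Mn.
So Mn makes up 112.074/495.892 = 0.2260 of the mass, i.e. 22.60%.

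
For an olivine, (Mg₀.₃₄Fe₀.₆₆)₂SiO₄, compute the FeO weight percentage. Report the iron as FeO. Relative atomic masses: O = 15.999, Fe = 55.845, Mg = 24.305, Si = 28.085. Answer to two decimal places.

52.01 wt%

Formula mass = 182.324 g/mol.
1.32 Fe → 1.3200 mol FeO per formula unit; M(FeO) = 71.844, so FeO mass = 94.834 g.
94.834/182.324 × 100 = 52.01 wt%.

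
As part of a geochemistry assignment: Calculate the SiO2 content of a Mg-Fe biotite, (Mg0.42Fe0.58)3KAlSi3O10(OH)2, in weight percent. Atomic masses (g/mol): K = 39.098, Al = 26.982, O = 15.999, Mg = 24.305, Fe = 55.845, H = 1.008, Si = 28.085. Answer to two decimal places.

38.18 wt%

Molar mass of (Mg0.42Fe0.58)3KAlSi3O10(OH)2 = 1.26*24.305 + 1.74*55.845 + 1*39.098 + 1*26.982 + 3*28.085 + 12*15.999 + 2*1.008 = 472.134 g/mol.
Each formula unit contains 3 Si, equivalent to 3/1 = 3.0000 mol SiO2.
M(SiO2) = 1×28.085 + 2×15.999 = 60.083 g/mol.
Mass of SiO2 per formula unit = 3.0000 × 60.083 = 180.249 g.
SiO2 wt% = 180.249 / 472.134 × 100 = 38.18%.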